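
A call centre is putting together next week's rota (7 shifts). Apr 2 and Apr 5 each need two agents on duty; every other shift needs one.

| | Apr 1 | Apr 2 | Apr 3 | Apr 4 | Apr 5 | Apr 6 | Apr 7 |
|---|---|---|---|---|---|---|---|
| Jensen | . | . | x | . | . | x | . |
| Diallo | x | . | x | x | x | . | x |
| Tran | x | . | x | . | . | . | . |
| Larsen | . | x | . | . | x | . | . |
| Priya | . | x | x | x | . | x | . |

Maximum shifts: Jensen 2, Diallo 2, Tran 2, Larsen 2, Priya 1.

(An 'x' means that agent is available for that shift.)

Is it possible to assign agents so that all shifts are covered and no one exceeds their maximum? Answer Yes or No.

Total capacity is 9 and 9 slots are needed, so capacity alone doesn't rule it out.
Shifts {Apr 2, Apr 4, Apr 5, Apr 7} need 6 worker-slots in total, but the agents available for any of those shifts (Diallo, Larsen, and Priya) can supply at most 5 among them. So no valid schedule exists.

No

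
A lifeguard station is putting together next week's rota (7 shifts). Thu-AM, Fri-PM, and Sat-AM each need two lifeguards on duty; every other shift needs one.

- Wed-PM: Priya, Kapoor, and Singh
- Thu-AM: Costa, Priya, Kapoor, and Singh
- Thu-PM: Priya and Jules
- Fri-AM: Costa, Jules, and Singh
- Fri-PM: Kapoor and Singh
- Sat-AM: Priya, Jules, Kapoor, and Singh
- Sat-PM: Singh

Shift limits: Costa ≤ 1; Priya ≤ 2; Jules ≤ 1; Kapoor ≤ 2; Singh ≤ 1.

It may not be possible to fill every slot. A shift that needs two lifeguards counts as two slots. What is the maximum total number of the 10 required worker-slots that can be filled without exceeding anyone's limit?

Total capacity across all lifeguards is 1+2+1+2+1 = 7, and 10 slots are needed, so at most 7 can be filled.
An assignment achieving 7: Wed-PM→Priya, Thu-AM→Kapoor, Thu-PM→Priya, Fri-AM→Costa, Fri-PM→Kapoor, Sat-AM→Jules, Sat-PM→Singh.
Loads: Costa 1/1, Priya 2/2, Jules 1/1, Kapoor 2/2, Singh 1/1.

7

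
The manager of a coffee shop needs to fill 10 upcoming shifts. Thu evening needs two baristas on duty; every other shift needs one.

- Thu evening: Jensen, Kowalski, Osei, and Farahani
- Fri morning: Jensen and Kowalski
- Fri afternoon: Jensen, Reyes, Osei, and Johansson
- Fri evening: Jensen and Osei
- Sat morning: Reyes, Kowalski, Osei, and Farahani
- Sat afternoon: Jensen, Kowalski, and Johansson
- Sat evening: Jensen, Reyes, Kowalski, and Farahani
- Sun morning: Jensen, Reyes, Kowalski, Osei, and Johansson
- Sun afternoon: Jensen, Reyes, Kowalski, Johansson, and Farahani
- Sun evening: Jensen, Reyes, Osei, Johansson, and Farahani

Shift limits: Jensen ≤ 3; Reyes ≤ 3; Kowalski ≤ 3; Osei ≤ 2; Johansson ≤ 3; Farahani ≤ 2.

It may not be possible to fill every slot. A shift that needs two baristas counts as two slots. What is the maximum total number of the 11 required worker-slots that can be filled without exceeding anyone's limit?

11

Total capacity across all baristas is 3+3+3+2+3+2 = 16, and 11 slots are needed, so at most 11 can be filled.
An assignment achieving 11: Thu evening→Kowalski+Osei, Fri morning→Jensen, Fri afternoon→Reyes, Fri evening→Jensen, Sat morning→Reyes, Sat afternoon→Jensen, Sat evening→Reyes, Sun morning→Kowalski, Sun afternoon→Kowalski, Sun evening→Osei.
Loads: Jensen 3/3, Reyes 3/3, Kowalski 3/3, Osei 2/2, Johansson 0/3, Farahani 0/2.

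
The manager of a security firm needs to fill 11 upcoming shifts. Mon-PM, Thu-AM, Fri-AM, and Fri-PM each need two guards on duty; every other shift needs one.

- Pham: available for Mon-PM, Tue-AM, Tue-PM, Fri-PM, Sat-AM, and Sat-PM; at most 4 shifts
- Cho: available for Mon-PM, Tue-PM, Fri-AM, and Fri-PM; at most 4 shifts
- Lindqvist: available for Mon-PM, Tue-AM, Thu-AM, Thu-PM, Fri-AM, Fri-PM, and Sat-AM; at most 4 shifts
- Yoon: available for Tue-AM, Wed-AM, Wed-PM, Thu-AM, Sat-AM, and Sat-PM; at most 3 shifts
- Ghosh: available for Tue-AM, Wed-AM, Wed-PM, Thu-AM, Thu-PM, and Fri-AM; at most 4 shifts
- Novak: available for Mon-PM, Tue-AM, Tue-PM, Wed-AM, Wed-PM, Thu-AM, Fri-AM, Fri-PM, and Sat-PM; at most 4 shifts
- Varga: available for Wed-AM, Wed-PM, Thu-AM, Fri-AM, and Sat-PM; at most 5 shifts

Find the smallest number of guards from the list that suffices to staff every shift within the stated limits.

15 slots to fill and no one can take more than 5, so at least ⌈15/5⌉ = 3 guards are needed.
Any 3 guards together have capacity at most 5+4+4 = 13 < 15 slots, so 3 can never suffice.
Pham, Cho, Lindqvist, and Yoon alone can cover everything: Mon-PM→Pham+Cho, Tue-AM→Pham, Tue-PM→Cho, Wed-AM→Yoon, Wed-PM→Yoon, Thu-AM→Lindqvist+Yoon, Thu-PM→Lindqvist, Fri-AM→Cho+Lindqvist, Fri-PM→Pham+Cho, Sat-AM→Lindqvist, Sat-PM→Pham.

4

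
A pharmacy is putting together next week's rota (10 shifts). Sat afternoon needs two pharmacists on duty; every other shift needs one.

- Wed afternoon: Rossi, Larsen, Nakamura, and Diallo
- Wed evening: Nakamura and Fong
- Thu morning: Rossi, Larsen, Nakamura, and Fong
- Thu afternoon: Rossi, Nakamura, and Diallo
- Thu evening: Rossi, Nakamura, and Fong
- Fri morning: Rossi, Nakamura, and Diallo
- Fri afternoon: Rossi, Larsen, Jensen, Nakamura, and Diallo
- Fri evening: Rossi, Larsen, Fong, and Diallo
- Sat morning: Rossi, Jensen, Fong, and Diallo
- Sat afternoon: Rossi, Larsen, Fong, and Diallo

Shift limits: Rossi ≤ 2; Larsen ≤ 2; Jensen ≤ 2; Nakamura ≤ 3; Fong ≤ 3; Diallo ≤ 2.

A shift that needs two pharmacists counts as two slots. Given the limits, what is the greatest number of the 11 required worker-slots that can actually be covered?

Total capacity across all pharmacists is 2+2+2+3+3+2 = 14, and 11 slots are needed, so at most 11 can be filled.
An assignment achieving 11: Wed afternoon→Larsen, Wed evening→Nakamura, Thu morning→Larsen, Thu afternoon→Rossi, Thu evening→Rossi, Fri morning→Nakamura, Fri afternoon→Jensen, Fri evening→Fong, Sat morning→Jensen, Sat afternoon→Fong+Diallo.
Loads: Rossi 2/2, Larsen 2/2, Jensen 2/2, Nakamura 2/3, Fong 2/3, Diallo 1/2.

11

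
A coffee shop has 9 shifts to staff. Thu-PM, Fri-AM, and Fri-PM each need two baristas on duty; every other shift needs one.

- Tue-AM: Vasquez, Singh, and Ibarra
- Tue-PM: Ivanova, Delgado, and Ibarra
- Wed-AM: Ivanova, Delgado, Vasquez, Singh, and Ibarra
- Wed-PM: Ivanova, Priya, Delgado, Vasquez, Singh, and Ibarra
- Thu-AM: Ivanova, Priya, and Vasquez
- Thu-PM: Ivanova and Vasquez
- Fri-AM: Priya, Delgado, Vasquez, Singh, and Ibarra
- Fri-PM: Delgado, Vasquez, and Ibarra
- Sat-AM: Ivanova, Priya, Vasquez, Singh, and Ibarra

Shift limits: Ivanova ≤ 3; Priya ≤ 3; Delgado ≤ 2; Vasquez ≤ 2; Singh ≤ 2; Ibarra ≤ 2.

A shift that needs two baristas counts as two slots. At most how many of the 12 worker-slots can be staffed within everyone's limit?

Total capacity across all baristas is 3+3+2+2+2+2 = 14, and 12 slots are needed, so at most 12 can be filled.
An assignment achieving 12: Tue-AM→Vasquez, Tue-PM→Ivanova, Wed-AM→Delgado, Wed-PM→Priya, Thu-AM→Ivanova, Thu-PM→Ivanova+Vasquez, Fri-AM→Priya+Singh, Fri-PM→Delgado+Ibarra, Sat-AM→Priya.
Loads: Ivanova 3/3, Priya 3/3, Delgado 2/2, Vasquez 2/2, Singh 1/2, Ibarra 1/2.

12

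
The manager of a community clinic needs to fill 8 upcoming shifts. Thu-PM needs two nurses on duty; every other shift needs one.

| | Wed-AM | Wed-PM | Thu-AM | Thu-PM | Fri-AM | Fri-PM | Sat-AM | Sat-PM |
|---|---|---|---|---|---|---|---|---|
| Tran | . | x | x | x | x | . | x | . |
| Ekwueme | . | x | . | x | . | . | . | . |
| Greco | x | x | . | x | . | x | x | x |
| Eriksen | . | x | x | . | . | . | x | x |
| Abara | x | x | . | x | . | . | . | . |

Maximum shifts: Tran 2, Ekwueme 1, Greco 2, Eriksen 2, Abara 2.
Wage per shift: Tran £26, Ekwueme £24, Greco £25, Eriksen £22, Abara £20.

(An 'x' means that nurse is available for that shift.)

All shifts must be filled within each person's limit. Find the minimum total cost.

£210

Fri-AM can only be covered by Tran, so that assignment is forced.
Fri-PM can only be covered by Greco, so that assignment is forced.
Picking the cheapest available nurse for each shift independently would cost £201, but that ignores the shift limits.
An optimal schedule: Wed-AM→Greco, Wed-PM→Abara, Thu-AM→Tran, Thu-PM→Ekwueme+Abara, Fri-AM→Tran, Fri-PM→Greco, Sat-AM→Eriksen, Sat-PM→Eriksen.
Total: 25 + 20 + 26 + 24 + 20 + 26 + 25 + 22 + 22 = £210.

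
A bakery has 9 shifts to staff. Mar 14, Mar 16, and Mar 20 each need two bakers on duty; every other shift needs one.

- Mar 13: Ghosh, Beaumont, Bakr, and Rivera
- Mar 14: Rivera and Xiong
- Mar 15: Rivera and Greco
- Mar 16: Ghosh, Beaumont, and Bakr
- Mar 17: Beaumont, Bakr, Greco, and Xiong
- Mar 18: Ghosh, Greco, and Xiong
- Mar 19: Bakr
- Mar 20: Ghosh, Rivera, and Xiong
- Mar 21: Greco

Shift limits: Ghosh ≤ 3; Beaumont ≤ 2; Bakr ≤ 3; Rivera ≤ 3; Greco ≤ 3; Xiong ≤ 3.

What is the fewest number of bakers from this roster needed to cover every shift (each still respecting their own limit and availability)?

5

12 slots to fill and no one can take more than 3, so at least ⌈12/3⌉ = 4 bakers are needed.
Shifts {Mar 14, Mar 16, Mar 21} need 5 slots, but among the bakers available for them (Ghosh, Beaumont, Bakr, Rivera, Greco, and Xiong) any 4 together supply at most 4. So 4 bakers are not enough.
Ghosh, Bakr, Rivera, Greco, and Xiong alone can cover everything: Mar 13→Ghosh, Mar 14→Rivera+Xiong, Mar 15→Rivera, Mar 16→Ghosh+Bakr, Mar 17→Bakr, Mar 18→Ghosh, Mar 19→Bakr, Mar 20→Rivera+Xiong, Mar 21→Greco.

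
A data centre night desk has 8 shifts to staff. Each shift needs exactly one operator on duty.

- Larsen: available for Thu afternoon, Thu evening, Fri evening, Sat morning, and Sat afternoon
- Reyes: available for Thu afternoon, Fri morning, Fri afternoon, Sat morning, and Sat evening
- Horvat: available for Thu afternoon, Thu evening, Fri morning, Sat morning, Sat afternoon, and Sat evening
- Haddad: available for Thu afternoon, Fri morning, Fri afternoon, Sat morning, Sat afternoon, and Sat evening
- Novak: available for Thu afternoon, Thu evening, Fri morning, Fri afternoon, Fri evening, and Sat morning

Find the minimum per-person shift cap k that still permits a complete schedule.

With 5 operators and 8 worker-slots to fill, someone must work at least ⌈8/5⌉ = 2 shifts, so k ≥ 2.
k = 2 works: Thu afternoon→Haddad, Thu evening→Larsen, Fri morning→Horvat, Fri afternoon→Reyes, Fri evening→Larsen, Sat morning→Haddad, Sat afternoon→Horvat, Sat evening→Reyes.
Loads: Larsen 2, Reyes 2, Horvat 2, Haddad 2, Novak 0 — all ≤ 2.

2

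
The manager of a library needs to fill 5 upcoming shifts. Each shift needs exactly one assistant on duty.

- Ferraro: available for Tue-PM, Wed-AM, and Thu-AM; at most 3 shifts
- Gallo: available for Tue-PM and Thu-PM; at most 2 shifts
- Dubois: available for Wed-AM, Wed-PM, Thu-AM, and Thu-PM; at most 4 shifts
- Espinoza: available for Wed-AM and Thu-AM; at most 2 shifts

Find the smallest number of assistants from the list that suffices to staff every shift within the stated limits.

5 slots to fill and no one can take more than 4, so at least ⌈5/4⌉ = 2 assistants are needed.
Ferraro and Dubois alone can cover everything: Tue-PM→Ferraro, Wed-AM→Ferraro, Wed-PM→Dubois, Thu-AM→Ferraro, Thu-PM→Dubois.

2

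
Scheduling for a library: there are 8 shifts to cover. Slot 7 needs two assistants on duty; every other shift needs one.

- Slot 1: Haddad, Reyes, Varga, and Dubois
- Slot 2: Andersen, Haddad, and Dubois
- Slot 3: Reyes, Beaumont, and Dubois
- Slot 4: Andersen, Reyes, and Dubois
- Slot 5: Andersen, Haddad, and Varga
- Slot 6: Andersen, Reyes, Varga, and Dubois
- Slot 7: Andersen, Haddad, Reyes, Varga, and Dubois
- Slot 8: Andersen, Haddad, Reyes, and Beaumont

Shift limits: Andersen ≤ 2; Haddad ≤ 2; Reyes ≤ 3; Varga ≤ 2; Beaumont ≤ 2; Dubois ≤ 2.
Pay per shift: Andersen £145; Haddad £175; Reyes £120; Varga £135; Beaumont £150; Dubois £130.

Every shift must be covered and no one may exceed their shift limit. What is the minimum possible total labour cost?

£1180

Picking the cheapest available assistant for each shift independently would cost £1115, but that ignores the shift limits.
An optimal schedule: Slot 1→Reyes, Slot 2→Dubois, Slot 3→Reyes, Slot 4→Reyes, Slot 5→Varga, Slot 6→Dubois, Slot 7→Varga+Andersen, Slot 8→Andersen.
Total: 120 + 130 + 120 + 120 + 135 + 130 + 135 + 145 + 145 = £1180.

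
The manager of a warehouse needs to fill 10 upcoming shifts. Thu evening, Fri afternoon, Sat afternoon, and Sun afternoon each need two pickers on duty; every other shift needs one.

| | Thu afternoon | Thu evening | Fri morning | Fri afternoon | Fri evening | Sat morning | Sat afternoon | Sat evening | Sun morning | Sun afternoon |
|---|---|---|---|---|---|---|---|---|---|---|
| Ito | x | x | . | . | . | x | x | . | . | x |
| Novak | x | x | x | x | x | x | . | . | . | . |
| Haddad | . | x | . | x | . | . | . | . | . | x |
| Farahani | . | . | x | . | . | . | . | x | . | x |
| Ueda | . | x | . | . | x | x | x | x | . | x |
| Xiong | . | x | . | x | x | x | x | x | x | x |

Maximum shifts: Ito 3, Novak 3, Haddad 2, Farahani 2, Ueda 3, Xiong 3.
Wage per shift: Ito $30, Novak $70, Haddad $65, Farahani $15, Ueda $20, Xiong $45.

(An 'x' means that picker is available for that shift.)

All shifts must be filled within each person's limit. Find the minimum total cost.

$515

Sun morning can only be covered by Xiong, so that assignment is forced.
Picking the cheapest available picker for each shift independently would cost $390, but that ignores the shift limits.
An optimal schedule: Thu afternoon→Ito, Thu evening→Ito+Novak, Fri morning→Farahani, Fri afternoon→Xiong+Haddad, Fri evening→Ueda, Sat morning→Ueda, Sat afternoon→Ueda+Ito, Sat evening→Farahani, Sun morning→Xiong, Sun afternoon→Xiong+Haddad.
Total: 30 + 30 + 70 + 15 + 45 + 65 + 20 + 20 + 20 + 30 + 15 + 45 + 45 + 65 = $515.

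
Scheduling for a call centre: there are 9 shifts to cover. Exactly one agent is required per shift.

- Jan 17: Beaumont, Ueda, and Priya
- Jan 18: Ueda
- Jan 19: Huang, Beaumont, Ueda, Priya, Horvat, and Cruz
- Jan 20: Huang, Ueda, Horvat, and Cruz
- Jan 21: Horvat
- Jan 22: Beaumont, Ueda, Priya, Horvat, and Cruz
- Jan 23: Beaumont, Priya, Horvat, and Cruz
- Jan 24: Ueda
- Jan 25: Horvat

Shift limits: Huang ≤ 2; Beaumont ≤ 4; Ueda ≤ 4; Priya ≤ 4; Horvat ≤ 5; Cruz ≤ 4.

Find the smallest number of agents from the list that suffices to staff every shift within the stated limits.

9 slots to fill and no one can take more than 5, so at least ⌈9/5⌉ = 2 agents are needed.
Ueda and Horvat alone can cover everything: Jan 17→Ueda, Jan 18→Ueda, Jan 19→Ueda, Jan 20→Horvat, Jan 21→Horvat, Jan 22→Horvat, Jan 23→Horvat, Jan 24→Ueda, Jan 25→Horvat.

2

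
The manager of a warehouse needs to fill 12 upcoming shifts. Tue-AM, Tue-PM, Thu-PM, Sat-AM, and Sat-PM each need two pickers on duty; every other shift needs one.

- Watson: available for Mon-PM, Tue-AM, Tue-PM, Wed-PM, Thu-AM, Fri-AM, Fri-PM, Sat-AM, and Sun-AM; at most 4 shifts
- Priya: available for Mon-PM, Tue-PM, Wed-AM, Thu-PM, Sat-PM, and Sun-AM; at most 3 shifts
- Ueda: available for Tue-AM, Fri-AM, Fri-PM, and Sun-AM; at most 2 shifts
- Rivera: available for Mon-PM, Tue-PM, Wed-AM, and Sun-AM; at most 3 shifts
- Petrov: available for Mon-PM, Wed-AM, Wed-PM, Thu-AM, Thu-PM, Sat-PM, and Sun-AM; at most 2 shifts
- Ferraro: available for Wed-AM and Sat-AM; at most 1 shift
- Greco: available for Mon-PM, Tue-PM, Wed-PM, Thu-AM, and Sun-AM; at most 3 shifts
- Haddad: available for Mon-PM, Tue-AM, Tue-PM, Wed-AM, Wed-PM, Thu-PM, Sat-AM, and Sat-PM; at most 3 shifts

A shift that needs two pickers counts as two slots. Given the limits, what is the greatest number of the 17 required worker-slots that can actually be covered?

Total capacity across all pickers is 4+3+2+3+2+1+3+3 = 21, and 17 slots are needed, so at most 17 can be filled.
An assignment achieving 17: Mon-PM→Rivera, Tue-AM→Watson+Ueda, Tue-PM→Priya+Rivera, Wed-AM→Rivera, Wed-PM→Greco, Thu-AM→Watson, Thu-PM→Priya+Petrov, Fri-AM→Watson, Fri-PM→Watson, Sat-AM→Ferraro+Haddad, Sat-PM→Priya+Petrov, Sun-AM→Ueda.
Loads: Watson 4/4, Priya 3/3, Ueda 2/2, Rivera 3/3, Petrov 2/2, Ferraro 1/1, Greco 1/3, Haddad 1/3.

17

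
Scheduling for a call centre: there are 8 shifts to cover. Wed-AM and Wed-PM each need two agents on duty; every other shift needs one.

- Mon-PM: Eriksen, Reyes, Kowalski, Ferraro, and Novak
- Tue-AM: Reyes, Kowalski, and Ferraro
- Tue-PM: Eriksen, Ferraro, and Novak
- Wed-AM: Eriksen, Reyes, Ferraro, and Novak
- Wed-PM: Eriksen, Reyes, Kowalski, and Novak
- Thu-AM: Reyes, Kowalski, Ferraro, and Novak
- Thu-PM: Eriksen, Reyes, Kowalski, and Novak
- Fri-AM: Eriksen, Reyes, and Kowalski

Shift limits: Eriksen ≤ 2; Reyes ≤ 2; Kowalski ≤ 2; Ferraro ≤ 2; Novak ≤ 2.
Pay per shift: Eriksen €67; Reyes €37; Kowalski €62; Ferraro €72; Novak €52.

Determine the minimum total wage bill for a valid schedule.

Picking the cheapest available agent for each shift independently would cost €415, but that ignores the shift limits.
An optimal schedule: Mon-PM→Ferraro, Tue-AM→Reyes, Tue-PM→Eriksen, Wed-AM→Ferraro+Novak, Wed-PM→Kowalski+Novak, Thu-AM→Reyes, Thu-PM→Kowalski, Fri-AM→Eriksen.
Total: 72 + 37 + 67 + 72 + 52 + 62 + 52 + 37 + 62 + 67 = €580.

€580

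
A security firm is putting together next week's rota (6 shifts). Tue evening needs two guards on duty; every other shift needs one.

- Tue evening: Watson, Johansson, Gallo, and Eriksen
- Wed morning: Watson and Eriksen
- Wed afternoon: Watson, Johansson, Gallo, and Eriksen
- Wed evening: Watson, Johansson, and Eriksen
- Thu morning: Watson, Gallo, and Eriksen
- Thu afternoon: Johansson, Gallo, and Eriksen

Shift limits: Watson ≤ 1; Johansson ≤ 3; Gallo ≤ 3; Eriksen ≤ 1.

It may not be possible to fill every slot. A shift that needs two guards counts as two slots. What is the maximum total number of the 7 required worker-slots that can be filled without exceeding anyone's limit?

Total capacity across all guards is 1+3+3+1 = 8, and 7 slots are needed, so at most 7 can be filled.
An assignment achieving 7: Tue evening→Johansson+Gallo, Wed morning→Watson, Wed afternoon→Gallo, Wed evening→Johansson, Thu morning→Gallo, Thu afternoon→Johansson.
Loads: Watson 1/1, Johansson 3/3, Gallo 3/3, Eriksen 0/1.

7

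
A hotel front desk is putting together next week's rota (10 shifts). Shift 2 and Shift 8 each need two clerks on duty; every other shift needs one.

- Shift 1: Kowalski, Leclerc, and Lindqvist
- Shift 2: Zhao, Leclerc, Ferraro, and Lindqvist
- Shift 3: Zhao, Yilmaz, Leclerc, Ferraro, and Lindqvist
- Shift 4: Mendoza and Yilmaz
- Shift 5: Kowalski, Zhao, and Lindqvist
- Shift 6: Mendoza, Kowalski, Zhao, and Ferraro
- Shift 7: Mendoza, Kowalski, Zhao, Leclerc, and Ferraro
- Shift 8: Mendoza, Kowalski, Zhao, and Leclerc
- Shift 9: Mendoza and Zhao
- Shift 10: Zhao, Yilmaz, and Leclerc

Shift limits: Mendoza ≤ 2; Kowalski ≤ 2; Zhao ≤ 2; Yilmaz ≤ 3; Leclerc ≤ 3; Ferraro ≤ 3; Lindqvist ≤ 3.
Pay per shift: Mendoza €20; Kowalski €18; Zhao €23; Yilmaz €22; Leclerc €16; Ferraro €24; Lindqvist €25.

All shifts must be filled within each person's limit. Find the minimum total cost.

€236

Picking the cheapest available clerk for each shift independently would cost €213, but that ignores the shift limits.
An optimal schedule: Shift 1→Leclerc, Shift 2→Leclerc+Zhao, Shift 3→Yilmaz, Shift 4→Yilmaz, Shift 5→Kowalski, Shift 6→Kowalski, Shift 7→Leclerc, Shift 8→Mendoza+Zhao, Shift 9→Mendoza, Shift 10→Yilmaz.
Total: 16 + 16 + 23 + 22 + 22 + 18 + 18 + 16 + 20 + 23 + 20 + 22 = €236.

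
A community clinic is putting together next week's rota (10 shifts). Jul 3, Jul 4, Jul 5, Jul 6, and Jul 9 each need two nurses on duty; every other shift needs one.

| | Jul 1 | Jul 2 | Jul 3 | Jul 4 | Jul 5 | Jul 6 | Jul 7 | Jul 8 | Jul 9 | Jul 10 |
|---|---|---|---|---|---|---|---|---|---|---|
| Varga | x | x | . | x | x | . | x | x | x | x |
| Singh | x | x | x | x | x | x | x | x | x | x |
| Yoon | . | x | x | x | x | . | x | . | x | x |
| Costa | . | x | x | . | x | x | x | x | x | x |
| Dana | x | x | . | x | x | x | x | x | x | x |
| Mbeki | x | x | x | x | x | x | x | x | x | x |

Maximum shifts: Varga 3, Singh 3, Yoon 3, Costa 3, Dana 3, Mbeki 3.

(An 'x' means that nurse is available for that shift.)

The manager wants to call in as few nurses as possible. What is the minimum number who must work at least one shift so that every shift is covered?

5

15 slots to fill and no one can take more than 3, so at least ⌈15/3⌉ = 5 nurses are needed.
Varga, Singh, Yoon, Costa, and Dana alone can cover everything: Jul 1→Varga, Jul 2→Varga, Jul 3→Singh+Yoon, Jul 4→Yoon+Dana, Jul 5→Costa+Dana, Jul 6→Singh+Costa, Jul 7→Singh, Jul 8→Varga, Jul 9→Costa+Dana, Jul 10→Yoon.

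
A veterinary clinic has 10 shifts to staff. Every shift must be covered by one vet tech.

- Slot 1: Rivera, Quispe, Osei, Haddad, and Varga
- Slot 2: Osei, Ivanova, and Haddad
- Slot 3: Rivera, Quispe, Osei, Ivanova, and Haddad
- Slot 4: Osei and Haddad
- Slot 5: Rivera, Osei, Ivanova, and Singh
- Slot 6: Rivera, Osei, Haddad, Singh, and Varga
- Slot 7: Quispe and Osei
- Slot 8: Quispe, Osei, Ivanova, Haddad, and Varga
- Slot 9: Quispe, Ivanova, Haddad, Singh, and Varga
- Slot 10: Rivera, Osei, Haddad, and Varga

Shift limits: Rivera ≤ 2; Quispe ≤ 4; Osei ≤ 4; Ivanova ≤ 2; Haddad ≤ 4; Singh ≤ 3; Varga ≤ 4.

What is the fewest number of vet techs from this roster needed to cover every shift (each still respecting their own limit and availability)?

3

10 slots to fill and no one can take more than 4, so at least ⌈10/4⌉ = 3 vet techs are needed.
Rivera, Quispe, and Osei alone can cover everything: Slot 1→Quispe, Slot 2→Osei, Slot 3→Osei, Slot 4→Osei, Slot 5→Rivera, Slot 6→Rivera, Slot 7→Quispe, Slot 8→Quispe, Slot 9→Quispe, Slot 10→Osei.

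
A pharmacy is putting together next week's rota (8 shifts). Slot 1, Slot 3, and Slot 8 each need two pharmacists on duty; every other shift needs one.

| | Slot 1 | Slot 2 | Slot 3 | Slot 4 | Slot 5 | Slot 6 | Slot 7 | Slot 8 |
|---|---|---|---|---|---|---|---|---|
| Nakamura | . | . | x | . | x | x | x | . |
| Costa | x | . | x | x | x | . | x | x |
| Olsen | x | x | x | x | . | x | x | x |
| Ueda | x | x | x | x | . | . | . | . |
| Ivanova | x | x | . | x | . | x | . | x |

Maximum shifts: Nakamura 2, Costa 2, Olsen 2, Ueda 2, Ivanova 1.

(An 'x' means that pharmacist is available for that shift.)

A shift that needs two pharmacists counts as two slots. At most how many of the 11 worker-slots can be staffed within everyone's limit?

9

Total capacity across all pharmacists is 2+2+2+2+1 = 9, and 11 slots are needed, so at most 9 can be filled.
An assignment achieving 9: Slot 1→Ueda+Ivanova, Slot 2→Olsen, Slot 3→Ueda, Slot 5→Nakamura, Slot 6→Nakamura, Slot 7→Costa, Slot 8→Costa+Olsen.
Loads: Nakamura 2/2, Costa 2/2, Olsen 2/2, Ueda 2/2, Ivanova 1/1.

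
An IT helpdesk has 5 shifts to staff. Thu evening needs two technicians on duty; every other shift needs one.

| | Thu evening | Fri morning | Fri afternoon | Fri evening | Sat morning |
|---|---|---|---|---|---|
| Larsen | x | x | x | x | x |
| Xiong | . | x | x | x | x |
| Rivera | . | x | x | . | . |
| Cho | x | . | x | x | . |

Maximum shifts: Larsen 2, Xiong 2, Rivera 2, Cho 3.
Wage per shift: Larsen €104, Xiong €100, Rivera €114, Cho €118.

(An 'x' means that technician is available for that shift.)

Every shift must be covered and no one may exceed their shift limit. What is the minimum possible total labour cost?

Thu evening can only be covered by Larsen and Cho, so that assignment is forced.
Picking the cheapest available technician for each shift independently would cost €622, but that ignores the shift limits.
An optimal schedule: Thu evening→Larsen+Cho, Fri morning→Xiong, Fri afternoon→Rivera, Fri evening→Xiong, Sat morning→Larsen.
Total: 104 + 118 + 100 + 114 + 100 + 104 = €640.

€640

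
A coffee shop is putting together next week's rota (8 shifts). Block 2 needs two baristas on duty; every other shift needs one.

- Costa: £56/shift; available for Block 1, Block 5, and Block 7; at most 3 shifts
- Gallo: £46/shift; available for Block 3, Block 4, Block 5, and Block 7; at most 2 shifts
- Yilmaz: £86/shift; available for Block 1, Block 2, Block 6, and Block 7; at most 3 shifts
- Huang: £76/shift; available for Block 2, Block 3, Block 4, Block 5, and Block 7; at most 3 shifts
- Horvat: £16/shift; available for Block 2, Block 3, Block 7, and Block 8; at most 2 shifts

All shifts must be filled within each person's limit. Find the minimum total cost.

Block 6 can only be covered by Yilmaz, so that assignment is forced.
Block 8 can only be covered by Horvat, so that assignment is forced.
Picking the cheapest available barista for each shift independently would cost £374, but that ignores the shift limits.
An optimal schedule: Block 1→Costa, Block 2→Horvat+Huang, Block 3→Gallo, Block 4→Gallo, Block 5→Costa, Block 6→Yilmaz, Block 7→Costa, Block 8→Horvat.
Total: 56 + 16 + 76 + 46 + 46 + 56 + 86 + 56 + 16 = £454.

£454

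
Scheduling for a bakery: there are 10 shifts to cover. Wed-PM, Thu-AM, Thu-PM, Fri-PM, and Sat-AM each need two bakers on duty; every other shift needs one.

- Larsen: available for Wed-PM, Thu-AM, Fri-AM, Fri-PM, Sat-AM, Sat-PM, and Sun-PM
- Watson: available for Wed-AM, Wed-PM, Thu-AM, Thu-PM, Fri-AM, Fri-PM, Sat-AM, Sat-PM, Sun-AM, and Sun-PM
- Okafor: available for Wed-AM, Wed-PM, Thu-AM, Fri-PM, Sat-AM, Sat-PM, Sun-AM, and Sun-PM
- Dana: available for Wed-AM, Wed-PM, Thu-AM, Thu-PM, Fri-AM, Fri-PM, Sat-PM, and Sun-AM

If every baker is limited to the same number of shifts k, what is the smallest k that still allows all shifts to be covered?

With 4 bakers and 15 worker-slots to fill, someone must work at least ⌈15/4⌉ = 4 shifts, so k ≥ 4.
k = 4 works: Wed-AM→Watson, Wed-PM→Okafor+Dana, Thu-AM→Okafor+Dana, Thu-PM→Watson+Dana, Fri-AM→Larsen, Fri-PM→Okafor+Dana, Sat-AM→Larsen+Watson, Sat-PM→Larsen, Sun-AM→Watson, Sun-PM→Larsen.
Loads: Larsen 4, Watson 4, Okafor 3, Dana 4 — all ≤ 4.

4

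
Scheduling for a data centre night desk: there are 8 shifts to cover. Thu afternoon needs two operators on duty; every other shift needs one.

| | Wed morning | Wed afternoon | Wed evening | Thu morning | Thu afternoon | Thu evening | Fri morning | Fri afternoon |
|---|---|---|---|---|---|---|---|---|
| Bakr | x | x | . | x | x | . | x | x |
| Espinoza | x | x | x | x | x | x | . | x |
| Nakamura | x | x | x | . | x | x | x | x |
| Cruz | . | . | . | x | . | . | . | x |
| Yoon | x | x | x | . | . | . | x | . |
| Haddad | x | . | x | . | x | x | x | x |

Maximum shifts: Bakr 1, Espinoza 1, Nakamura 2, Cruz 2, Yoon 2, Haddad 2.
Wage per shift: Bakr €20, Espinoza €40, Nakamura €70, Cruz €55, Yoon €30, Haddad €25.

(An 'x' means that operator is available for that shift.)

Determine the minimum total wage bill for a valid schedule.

€350

Picking the cheapest available operator for each shift independently would cost €195, but that ignores the shift limits.
An optimal schedule: Wed morning→Yoon, Wed afternoon→Bakr, Wed evening→Haddad, Thu morning→Cruz, Thu afternoon→Espinoza+Nakamura, Thu evening→Haddad, Fri morning→Yoon, Fri afternoon→Cruz.
Total: 30 + 20 + 25 + 55 + 40 + 70 + 25 + 30 + 55 = €350.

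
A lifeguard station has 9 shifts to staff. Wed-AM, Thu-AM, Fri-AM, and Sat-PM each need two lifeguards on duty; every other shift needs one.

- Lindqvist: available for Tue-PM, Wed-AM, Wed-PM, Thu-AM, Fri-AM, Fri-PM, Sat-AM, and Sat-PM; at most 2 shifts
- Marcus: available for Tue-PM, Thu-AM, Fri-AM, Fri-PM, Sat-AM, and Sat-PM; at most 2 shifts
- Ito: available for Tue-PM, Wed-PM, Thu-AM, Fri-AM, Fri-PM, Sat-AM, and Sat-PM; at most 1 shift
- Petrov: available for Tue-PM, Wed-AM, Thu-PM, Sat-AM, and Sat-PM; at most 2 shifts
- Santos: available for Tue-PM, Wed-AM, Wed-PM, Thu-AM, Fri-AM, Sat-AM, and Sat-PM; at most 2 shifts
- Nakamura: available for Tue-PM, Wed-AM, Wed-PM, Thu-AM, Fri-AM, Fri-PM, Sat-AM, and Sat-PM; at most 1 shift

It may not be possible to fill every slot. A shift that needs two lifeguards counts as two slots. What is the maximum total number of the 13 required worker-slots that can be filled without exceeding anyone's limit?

Total capacity across all lifeguards is 2+2+1+2+2+1 = 10, and 13 slots are needed, so at most 10 can be filled.
An assignment achieving 10: Tue-PM→Santos, Wed-AM→Lindqvist+Petrov, Wed-PM→Lindqvist, Thu-AM→Marcus+Ito, Thu-PM→Petrov, Fri-AM→Santos+Nakamura, Fri-PM→Marcus.
Loads: Lindqvist 2/2, Marcus 2/2, Ito 1/1, Petrov 2/2, Santos 2/2, Nakamura 1/1.

10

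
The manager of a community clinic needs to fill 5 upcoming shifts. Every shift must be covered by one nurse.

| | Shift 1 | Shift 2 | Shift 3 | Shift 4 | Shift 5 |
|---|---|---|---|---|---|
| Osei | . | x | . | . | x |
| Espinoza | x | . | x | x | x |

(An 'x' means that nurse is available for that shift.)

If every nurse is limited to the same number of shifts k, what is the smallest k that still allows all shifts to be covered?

With 2 nurses and 5 worker-slots to fill, someone must work at least ⌈5/2⌉ = 3 shifts, so k ≥ 3.
k = 3 works: Shift 1→Espinoza, Shift 2→Osei, Shift 3→Espinoza, Shift 4→Espinoza, Shift 5→Osei.
Loads: Osei 2, Espinoza 3 — all ≤ 3.

3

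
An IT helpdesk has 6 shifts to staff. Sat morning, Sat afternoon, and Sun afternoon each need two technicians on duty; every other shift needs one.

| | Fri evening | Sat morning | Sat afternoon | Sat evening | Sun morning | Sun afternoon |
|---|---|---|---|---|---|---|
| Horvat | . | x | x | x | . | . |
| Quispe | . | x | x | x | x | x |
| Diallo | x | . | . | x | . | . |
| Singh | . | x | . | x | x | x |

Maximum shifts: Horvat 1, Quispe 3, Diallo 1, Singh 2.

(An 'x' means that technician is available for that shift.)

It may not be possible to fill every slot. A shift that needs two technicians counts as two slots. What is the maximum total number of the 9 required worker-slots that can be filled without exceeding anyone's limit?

Total capacity across all technicians is 1+3+1+2 = 7, and 9 slots are needed, so at most 7 can be filled.
An assignment achieving 7: Fri evening→Diallo, Sat morning→Singh, Sat afternoon→Horvat+Quispe, Sun morning→Quispe, Sun afternoon→Quispe+Singh.
Loads: Horvat 1/1, Quispe 3/3, Diallo 1/1, Singh 2/2.

7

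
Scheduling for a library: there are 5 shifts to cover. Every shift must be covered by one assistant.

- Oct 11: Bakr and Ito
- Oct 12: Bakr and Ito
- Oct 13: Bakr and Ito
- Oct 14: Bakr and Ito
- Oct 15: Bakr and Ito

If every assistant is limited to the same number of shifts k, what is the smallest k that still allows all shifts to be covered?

With 2 assistants and 5 worker-slots to fill, someone must work at least ⌈5/2⌉ = 3 shifts, so k ≥ 3.
k = 3 works: Oct 11→Bakr, Oct 12→Bakr, Oct 13→Bakr, Oct 14→Ito, Oct 15→Ito.
Loads: Bakr 3, Ito 2 — all ≤ 3.

3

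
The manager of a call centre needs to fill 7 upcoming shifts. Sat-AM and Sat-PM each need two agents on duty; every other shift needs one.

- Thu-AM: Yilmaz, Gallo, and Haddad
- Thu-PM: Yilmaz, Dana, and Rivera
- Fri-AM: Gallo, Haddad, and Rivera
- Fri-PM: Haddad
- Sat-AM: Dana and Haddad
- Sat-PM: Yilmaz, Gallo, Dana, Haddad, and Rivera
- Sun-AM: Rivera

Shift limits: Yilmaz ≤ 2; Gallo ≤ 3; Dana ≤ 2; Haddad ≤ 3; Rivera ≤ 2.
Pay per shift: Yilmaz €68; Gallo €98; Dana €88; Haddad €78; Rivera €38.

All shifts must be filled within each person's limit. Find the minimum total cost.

Fri-PM can only be covered by Haddad, so that assignment is forced.
Sat-AM can only be covered by Dana and Haddad, so that assignment is forced.
Sun-AM can only be covered by Rivera, so that assignment is forced.
Picking the cheapest available agent for each shift independently would cost €532, but that ignores the shift limits.
An optimal schedule: Thu-AM→Yilmaz, Thu-PM→Rivera, Fri-AM→Haddad, Fri-PM→Haddad, Sat-AM→Haddad+Dana, Sat-PM→Yilmaz+Dana, Sun-AM→Rivera.
Total: 68 + 38 + 78 + 78 + 78 + 88 + 68 + 88 + 38 = €622.

€622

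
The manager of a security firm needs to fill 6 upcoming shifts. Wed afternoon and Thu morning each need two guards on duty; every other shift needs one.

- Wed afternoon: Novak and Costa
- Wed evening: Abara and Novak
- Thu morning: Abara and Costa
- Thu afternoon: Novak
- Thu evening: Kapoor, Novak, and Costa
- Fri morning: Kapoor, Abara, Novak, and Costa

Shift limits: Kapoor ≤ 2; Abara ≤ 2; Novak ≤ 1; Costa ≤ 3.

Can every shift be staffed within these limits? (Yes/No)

Total capacity is 8 and 8 slots are needed, so capacity alone doesn't rule it out.
Shifts {Wed afternoon, Thu afternoon} need 3 worker-slots in total, but the guards available for any of those shifts (Novak and Costa) can supply at most 2 among them. So no valid schedule exists.

No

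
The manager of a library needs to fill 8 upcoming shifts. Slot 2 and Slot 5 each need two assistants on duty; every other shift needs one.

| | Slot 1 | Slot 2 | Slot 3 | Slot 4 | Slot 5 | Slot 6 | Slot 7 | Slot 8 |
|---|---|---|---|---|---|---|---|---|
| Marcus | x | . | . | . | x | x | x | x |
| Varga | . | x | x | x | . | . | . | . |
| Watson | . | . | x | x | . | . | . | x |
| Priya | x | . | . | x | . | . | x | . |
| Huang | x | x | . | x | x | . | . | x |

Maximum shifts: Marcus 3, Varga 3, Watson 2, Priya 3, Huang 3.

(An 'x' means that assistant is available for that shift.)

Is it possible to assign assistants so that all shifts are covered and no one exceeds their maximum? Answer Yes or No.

Yes

Slot 2 can only be covered by Varga and Huang, so that assignment is forced.
Slot 5 can only be covered by Marcus and Huang, so that assignment is forced.
Slot 6 can only be covered by Marcus, so that assignment is forced.
One valid schedule: Slot 1→Priya, Slot 2→Varga+Huang, Slot 3→Varga, Slot 4→Varga, Slot 5→Marcus+Huang, Slot 6→Marcus, Slot 7→Marcus, Slot 8→Watson.
Loads: Marcus 3/3, Varga 3/3, Watson 1/2, Priya 1/3, Huang 2/3 — all within limits.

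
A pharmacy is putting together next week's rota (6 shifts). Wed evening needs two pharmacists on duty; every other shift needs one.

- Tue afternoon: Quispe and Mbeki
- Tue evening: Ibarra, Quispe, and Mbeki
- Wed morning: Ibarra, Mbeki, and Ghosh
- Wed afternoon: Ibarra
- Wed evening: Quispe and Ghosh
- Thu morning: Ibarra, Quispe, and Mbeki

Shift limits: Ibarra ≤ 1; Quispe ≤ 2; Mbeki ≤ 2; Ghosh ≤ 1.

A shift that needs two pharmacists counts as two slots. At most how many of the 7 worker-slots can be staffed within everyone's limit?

6

Total capacity across all pharmacists is 1+2+2+1 = 6, and 7 slots are needed, so at most 6 can be filled.
An assignment achieving 6: Tue afternoon→Quispe, Tue evening→Mbeki, Wed morning→Mbeki, Wed afternoon→Ibarra, Wed evening→Quispe+Ghosh.
Loads: Ibarra 1/1, Quispe 2/2, Mbeki 2/2, Ghosh 1/1.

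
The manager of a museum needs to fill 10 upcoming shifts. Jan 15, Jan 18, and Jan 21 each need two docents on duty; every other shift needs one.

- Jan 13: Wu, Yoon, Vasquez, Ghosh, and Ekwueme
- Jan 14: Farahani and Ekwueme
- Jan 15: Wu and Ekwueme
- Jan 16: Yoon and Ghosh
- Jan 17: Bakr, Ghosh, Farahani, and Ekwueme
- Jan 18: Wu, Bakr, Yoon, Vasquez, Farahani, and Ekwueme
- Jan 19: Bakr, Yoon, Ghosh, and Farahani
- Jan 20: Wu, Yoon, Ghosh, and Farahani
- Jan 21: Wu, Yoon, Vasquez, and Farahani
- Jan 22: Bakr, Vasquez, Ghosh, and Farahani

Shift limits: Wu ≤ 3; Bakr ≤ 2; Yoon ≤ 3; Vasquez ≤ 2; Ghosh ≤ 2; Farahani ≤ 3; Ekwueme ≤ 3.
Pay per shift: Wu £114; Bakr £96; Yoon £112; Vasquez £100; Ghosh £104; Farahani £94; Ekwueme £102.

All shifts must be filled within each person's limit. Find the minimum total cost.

£1302

Jan 15 can only be covered by Wu and Ekwueme, so that assignment is forced.
Picking the cheapest available docent for each shift independently would cost £1274, but that ignores the shift limits.
An optimal schedule: Jan 13→Ekwueme, Jan 14→Farahani, Jan 15→Ekwueme+Wu, Jan 16→Ghosh, Jan 17→Farahani, Jan 18→Vasquez+Ekwueme, Jan 19→Bakr, Jan 20→Ghosh, Jan 21→Farahani+Vasquez, Jan 22→Bakr.
Total: 102 + 94 + 102 + 114 + 104 + 94 + 100 + 102 + 96 + 104 + 94 + 100 + 96 = £1302.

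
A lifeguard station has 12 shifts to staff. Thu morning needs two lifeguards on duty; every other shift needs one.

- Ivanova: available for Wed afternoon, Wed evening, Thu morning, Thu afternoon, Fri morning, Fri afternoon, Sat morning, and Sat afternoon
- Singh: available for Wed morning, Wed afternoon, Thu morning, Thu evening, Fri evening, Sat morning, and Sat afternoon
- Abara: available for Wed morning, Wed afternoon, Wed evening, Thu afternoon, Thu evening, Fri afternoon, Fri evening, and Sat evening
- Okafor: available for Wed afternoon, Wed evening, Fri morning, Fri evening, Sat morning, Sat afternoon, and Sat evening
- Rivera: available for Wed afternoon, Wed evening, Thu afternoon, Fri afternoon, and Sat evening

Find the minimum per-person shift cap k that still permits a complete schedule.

With 5 lifeguards and 13 worker-slots to fill, someone must work at least ⌈13/5⌉ = 3 shifts, so k ≥ 3.
k = 3 works: Wed morning→Singh, Wed afternoon→Rivera, Wed evening→Okafor, Thu morning→Ivanova+Singh, Thu afternoon→Ivanova, Thu evening→Singh, Fri morning→Ivanova, Fri afternoon→Abara, Fri evening→Abara, Sat morning→Okafor, Sat afternoon→Okafor, Sat evening→Abara.
Loads: Ivanova 3, Singh 3, Abara 3, Okafor 3, Rivera 1 — all ≤ 3.

3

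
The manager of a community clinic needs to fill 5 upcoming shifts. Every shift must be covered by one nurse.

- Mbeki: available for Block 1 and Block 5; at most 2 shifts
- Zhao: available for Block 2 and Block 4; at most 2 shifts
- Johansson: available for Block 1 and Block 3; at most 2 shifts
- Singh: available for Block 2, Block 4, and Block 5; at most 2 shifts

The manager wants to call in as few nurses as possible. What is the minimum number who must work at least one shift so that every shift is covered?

3

5 slots to fill and no one can take more than 2, so at least ⌈5/2⌉ = 3 nurses are needed.
Mbeki, Zhao, and Johansson alone can cover everything: Block 1→Mbeki, Block 2→Zhao, Block 3→Johansson, Block 4→Zhao, Block 5→Mbeki.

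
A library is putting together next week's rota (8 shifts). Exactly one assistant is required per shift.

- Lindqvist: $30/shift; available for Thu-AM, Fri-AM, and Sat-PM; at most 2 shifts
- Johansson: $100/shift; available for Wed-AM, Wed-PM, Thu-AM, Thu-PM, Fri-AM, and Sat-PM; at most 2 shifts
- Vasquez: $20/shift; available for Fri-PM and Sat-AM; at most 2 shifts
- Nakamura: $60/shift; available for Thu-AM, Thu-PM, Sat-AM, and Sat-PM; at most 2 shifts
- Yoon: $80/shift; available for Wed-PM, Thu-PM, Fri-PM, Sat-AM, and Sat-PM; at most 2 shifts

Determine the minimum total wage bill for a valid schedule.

Wed-AM can only be covered by Johansson, so that assignment is forced.
Picking the cheapest available assistant for each shift independently would cost $370, but that ignores the shift limits.
An optimal schedule: Wed-AM→Johansson, Wed-PM→Yoon, Thu-AM→Lindqvist, Thu-PM→Nakamura, Fri-AM→Lindqvist, Fri-PM→Vasquez, Sat-AM→Vasquez, Sat-PM→Nakamura.
Total: 100 + 80 + 30 + 60 + 30 + 20 + 20 + 60 = $400.

$400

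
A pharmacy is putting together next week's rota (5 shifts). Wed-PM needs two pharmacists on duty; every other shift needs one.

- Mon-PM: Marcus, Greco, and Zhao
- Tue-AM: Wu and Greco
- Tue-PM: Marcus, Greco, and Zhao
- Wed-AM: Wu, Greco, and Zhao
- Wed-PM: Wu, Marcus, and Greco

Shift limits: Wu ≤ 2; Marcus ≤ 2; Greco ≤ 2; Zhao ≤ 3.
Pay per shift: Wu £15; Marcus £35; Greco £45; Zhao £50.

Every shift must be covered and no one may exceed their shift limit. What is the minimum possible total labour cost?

£190

Picking the cheapest available pharmacist for each shift independently would cost £150, but that ignores the shift limits.
An optimal schedule: Mon-PM→Marcus, Tue-AM→Wu, Tue-PM→Marcus, Wed-AM→Greco, Wed-PM→Wu+Greco.
Total: 35 + 15 + 35 + 45 + 15 + 45 = £190.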